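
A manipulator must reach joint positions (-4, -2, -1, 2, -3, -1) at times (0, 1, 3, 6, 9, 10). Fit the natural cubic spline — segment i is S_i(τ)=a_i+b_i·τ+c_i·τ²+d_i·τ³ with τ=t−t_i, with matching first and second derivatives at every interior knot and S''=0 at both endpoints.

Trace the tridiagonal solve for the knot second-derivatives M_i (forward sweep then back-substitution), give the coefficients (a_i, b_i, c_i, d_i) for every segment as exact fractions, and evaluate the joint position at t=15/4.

Δ: Δ0=2, Δ1=1/2, Δ2=1, Δ3=-5/3, Δ4=2
row 1: diag=6, rhs=-9; c'=1/3, d'=-3/2
row 2: denom=10−2·1/3=28/3; d'=(3−2·-3/2)/(28/3)=9/14
row 3: denom=12−3·9/28=309/28; d'=(-16−3·9/14)/(309/28)=-502/309
row 4: denom=8−3·28/103=740/103; d'=(22−3·-502/309)/(740/103)=692/185
back: M4=692/185
back: M3=-502/309−28/103·692/185=-1466/555
back: M2=9/14−9/28·-1466/555=276/185
back: M1=-3/2−1/3·276/185=-739/370
M: M0=0, M1=-739/370, M2=276/185, M3=-1466/555, M4=692/185, M5=0
seg 0: a=-4, c=M0/2=0, d=(M1−M0)/(6·1)=-739/2220, b=Δ0−h0·(2M0+M1)/6=5179/2220
seg 1: a=-2, c=M1/2=-739/740, d=(M2−M1)/(6·2)=1291/4440, b=Δ1−h1·(2M1+M2)/6=1481/1110
seg 2: a=-1, c=M2/2=138/185, d=(M3−M2)/(6·3)=-31/135, b=Δ2−h2·(2M2+M3)/6=92/111
seg 3: a=2, c=M3/2=-733/555, d=(M4−M3)/(6·3)=1771/4995, b=Δ3−h3·(2M3+M4)/6=-497/555
seg 4: a=-3, c=M4/2=346/185, d=(M5−M4)/(6·1)=-346/555, b=Δ4−h4·(2M4+M5)/6=418/555
t_q=15/4 → seg 2, τ=3/4; S=-1+92/111·τ+138/185·τ²+-31/135·τ³=-659/11840

  seg 0: a=-4 b=5179/2220 c=0 d=-739/2220
  seg 1: a=-2 b=1481/1110 c=-739/740 d=1291/4440
  seg 2: a=-1 b=92/111 c=138/185 d=-31/135
  seg 3: a=2 b=-497/555 c=-733/555 d=1771/4995
  seg 4: a=-3 b=418/555 c=346/185 d=-346/555
S(15/4) = -659/11840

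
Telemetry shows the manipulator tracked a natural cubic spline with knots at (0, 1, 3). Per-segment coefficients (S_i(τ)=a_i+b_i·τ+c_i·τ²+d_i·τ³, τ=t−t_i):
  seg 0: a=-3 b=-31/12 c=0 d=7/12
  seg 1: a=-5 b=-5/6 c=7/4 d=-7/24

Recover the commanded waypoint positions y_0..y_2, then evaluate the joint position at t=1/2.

y_0=-3 y_1=-5 y_2=-2
S(1/2) = -135/32

y_0 = S_0(0) = a_0 = -3
y_1 = S_1(0) = a_1 = -5
y_2 = S_1(2) = -2
t_q=1/2 is in segment 0 (τ=1/2); S_0(τ)=-135/32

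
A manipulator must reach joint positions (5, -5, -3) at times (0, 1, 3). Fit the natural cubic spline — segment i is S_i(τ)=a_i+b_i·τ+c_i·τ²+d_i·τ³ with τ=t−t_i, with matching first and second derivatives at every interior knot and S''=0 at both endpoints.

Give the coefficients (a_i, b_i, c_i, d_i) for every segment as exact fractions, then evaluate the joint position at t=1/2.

  seg 0: a=5 b=-71/6 c=0 d=11/6
  seg 1: a=-5 b=-19/3 c=11/2 d=-11/12
S(1/2) = -11/16

Δ: Δ0=-10, Δ1=1
row 1: diag=6, rhs=66; c'=1/3, d'=11
back: M1=11
M: M0=0, M1=11, M2=0
seg 0: a=5, c=M0/2=0, d=(M1−M0)/(6·1)=11/6, b=Δ0−h0·(2M0+M1)/6=-71/6
seg 1: a=-5, c=M1/2=11/2, d=(M2−M1)/(6·2)=-11/12, b=Δ1−h1·(2M1+M2)/6=-19/3
t_q=1/2 → seg 0, τ=1/2; S=5+-71/6·τ+0·τ²+11/6·τ³=-11/16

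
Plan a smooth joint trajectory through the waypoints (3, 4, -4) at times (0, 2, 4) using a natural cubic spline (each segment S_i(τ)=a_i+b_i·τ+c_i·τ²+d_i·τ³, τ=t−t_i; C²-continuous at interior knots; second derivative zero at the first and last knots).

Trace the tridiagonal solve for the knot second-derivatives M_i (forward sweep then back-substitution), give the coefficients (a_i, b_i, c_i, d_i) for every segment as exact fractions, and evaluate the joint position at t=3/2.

  seg 0: a=3 b=13/8 c=0 d=-9/32
  seg 1: a=4 b=-7/4 c=-27/16 d=9/32
S(3/2) = 1149/256

Δ: Δ0=1/2, Δ1=-4
row 1: diag=8, rhs=-27; c'=1/4, d'=-27/8
back: M1=-27/8
M: M0=0, M1=-27/8, M2=0
seg 0: a=3, c=M0/2=0, d=(M1−M0)/(6·2)=-9/32, b=Δ0−h0·(2M0+M1)/6=13/8
seg 1: a=4, c=M1/2=-27/16, d=(M2−M1)/(6·2)=9/32, b=Δ1−h1·(2M1+M2)/6=-7/4
t_q=3/2 → seg 0, τ=3/2; S=3+13/8·τ+0·τ²+-9/32·τ³=1149/256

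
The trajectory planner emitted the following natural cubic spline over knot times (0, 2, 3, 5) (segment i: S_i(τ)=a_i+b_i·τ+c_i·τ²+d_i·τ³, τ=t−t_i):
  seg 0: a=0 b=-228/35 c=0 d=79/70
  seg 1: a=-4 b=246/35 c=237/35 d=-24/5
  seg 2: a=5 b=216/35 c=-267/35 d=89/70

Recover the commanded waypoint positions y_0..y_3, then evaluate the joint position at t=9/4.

y_0=0 y_1=-4 y_2=5 y_3=-3
S(9/4) = -1061/560

y_0 = S_0(0) = a_0 = 0
y_1 = S_1(0) = a_1 = -4
y_2 = S_2(0) = a_2 = 5
y_3 = S_2(2) = -3
t_q=9/4 is in segment 1 (τ=1/4); S_1(τ)=-1061/560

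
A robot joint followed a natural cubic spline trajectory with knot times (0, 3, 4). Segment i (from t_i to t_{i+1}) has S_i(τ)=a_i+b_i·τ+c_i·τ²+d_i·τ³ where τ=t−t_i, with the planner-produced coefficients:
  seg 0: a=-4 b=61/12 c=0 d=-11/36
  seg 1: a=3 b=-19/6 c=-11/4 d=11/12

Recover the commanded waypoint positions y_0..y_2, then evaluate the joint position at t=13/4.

y_0 = S_0(0) = a_0 = -4
y_1 = S_1(0) = a_1 = 3
y_2 = S_1(1) = -2
t_q=13/4 is in segment 1 (τ=1/4); S_1(τ)=525/256

y_0=-4 y_1=3 y_2=-2
S(13/4) = 525/256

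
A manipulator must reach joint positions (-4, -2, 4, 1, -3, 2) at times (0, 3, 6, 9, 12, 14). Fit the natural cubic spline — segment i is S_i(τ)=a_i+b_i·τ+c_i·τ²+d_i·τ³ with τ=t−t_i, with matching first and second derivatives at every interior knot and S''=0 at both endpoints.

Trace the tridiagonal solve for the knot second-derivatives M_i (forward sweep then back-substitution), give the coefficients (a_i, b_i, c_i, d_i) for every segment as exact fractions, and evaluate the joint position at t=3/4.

Δ: Δ0=2/3, Δ1=2, Δ2=-1, Δ3=-4/3, Δ4=5/2
row 1: diag=12, rhs=8; c'=1/4, d'=2/3
row 2: denom=12−3·1/4=45/4; d'=(-18−3·2/3)/(45/4)=-16/9
row 3: denom=12−3·4/15=56/5; d'=(-2−3·-16/9)/(56/5)=25/84
row 4: denom=10−3·15/56=515/56; d'=(23−3·25/84)/(515/56)=1238/515
back: M4=1238/515
back: M3=25/84−15/56·1238/515=-107/309
back: M2=-16/9−4/15·-107/309=-868/515
back: M1=2/3−1/4·-868/515=1681/1545
M: M0=0, M1=1681/1545, M2=-868/515, M3=-107/309, M4=1238/515, M5=0
seg 0: a=-4, c=M0/2=0, d=(M1−M0)/(6·3)=1681/27810, b=Δ0−h0·(2M0+M1)/6=379/3090
seg 1: a=-2, c=M1/2=1681/3090, d=(M2−M1)/(6·3)=-857/5562, b=Δ1−h1·(2M1+M2)/6=2711/1545
seg 2: a=4, c=M2/2=-434/515, d=(M3−M2)/(6·3)=2069/27810, b=Δ2−h2·(2M2+M3)/6=2653/3090
seg 3: a=1, c=M3/2=-107/618, d=(M4−M3)/(6·3)=4249/27810, b=Δ3−h3·(2M3+M4)/6=-3382/1545
seg 4: a=-3, c=M4/2=619/515, d=(M5−M4)/(6·2)=-619/3090, b=Δ4−h4·(2M4+M5)/6=2773/3090
t_q=3/4 → seg 0, τ=3/4; S=-4+379/3090·τ+0·τ²+1681/27810·τ³=-51187/13184

  seg 0: a=-4 b=379/3090 c=0 d=1681/27810
  seg 1: a=-2 b=2711/1545 c=1681/3090 d=-857/5562
  seg 2: a=4 b=2653/3090 c=-434/515 d=2069/27810
  seg 3: a=1 b=-3382/1545 c=-107/618 d=4249/27810
  seg 4: a=-3 b=2773/3090 c=619/515 d=-619/3090
S(3/4) = -51187/13184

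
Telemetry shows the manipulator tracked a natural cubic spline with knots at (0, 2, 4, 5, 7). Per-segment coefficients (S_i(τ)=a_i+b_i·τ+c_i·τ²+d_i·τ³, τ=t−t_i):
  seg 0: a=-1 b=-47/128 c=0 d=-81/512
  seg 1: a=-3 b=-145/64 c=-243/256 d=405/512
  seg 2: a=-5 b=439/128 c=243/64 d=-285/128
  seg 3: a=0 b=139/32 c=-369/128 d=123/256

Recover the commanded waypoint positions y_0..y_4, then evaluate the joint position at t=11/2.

y_0=-1 y_1=-3 y_2=-5 y_3=0 y_4=1
S(11/2) = 3095/2048

y_0 = S_0(0) = a_0 = -1
y_1 = S_1(0) = a_1 = -3
y_2 = S_2(0) = a_2 = -5
y_3 = S_3(0) = a_3 = 0
y_4 = S_3(2) = 1
t_q=11/2 is in segment 3 (τ=1/2); S_3(τ)=3095/2048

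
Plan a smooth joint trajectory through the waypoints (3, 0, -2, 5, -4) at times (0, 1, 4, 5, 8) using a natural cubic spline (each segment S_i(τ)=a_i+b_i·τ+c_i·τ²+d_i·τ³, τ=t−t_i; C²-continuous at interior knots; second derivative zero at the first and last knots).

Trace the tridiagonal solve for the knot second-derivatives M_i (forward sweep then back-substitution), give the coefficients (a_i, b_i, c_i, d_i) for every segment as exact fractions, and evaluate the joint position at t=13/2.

  seg 0: a=3 b=-1229/432 c=0 d=-67/432
  seg 1: a=0 b=-715/216 c=-67/144 d=1745/3888
  seg 2: a=-2 b=2599/432 c=193/54 d=-373/144
  seg 3: a=5 b=1165/216 c=-1813/432 d=1813/3888
S(13/2) = 2005/384

Δ: Δ0=-3, Δ1=-2/3, Δ2=7, Δ3=-3
row 1: diag=8, rhs=14; c'=3/8, d'=7/4
row 2: denom=8−3·3/8=55/8; d'=(46−3·7/4)/(55/8)=326/55
row 3: denom=8−1·8/55=432/55; d'=(-60−1·326/55)/(432/55)=-1813/216
back: M3=-1813/216
back: M2=326/55−8/55·-1813/216=193/27
back: M1=7/4−3/8·193/27=-67/72
M: M0=0, M1=-67/72, M2=193/27, M3=-1813/216, M4=0
seg 0: a=3, c=M0/2=0, d=(M1−M0)/(6·1)=-67/432, b=Δ0−h0·(2M0+M1)/6=-1229/432
seg 1: a=0, c=M1/2=-67/144, d=(M2−M1)/(6·3)=1745/3888, b=Δ1−h1·(2M1+M2)/6=-715/216
seg 2: a=-2, c=M2/2=193/54, d=(M3−M2)/(6·1)=-373/144, b=Δ2−h2·(2M2+M3)/6=2599/432
seg 3: a=5, c=M3/2=-1813/432, d=(M4−M3)/(6·3)=1813/3888, b=Δ3−h3·(2M3+M4)/6=1165/216
t_q=13/2 → seg 3, τ=3/2; S=5+1165/216·τ+-1813/432·τ²+1813/3888·τ³=2005/384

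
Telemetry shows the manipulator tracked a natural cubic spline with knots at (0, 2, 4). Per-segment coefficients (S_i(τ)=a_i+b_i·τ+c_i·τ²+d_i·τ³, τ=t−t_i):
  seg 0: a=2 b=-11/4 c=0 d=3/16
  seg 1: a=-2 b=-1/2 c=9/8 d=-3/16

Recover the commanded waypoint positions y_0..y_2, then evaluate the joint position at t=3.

y_0 = S_0(0) = a_0 = 2
y_1 = S_1(0) = a_1 = -2
y_2 = S_1(2) = 0
t_q=3 is in segment 1 (τ=1); S_1(τ)=-25/16

y_0=2 y_1=-2 y_2=0
S(3) = -25/16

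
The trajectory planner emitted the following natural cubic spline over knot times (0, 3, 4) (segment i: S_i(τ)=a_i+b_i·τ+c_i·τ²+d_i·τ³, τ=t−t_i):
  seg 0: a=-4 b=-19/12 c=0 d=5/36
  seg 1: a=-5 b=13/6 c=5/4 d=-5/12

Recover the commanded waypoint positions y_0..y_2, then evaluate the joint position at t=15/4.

y_0 = S_0(0) = a_0 = -4
y_1 = S_1(0) = a_1 = -5
y_2 = S_1(1) = -2
t_q=15/4 is in segment 1 (τ=3/4); S_1(τ)=-729/256

y_0=-4 y_1=-5 y_2=-2
S(15/4) = -729/256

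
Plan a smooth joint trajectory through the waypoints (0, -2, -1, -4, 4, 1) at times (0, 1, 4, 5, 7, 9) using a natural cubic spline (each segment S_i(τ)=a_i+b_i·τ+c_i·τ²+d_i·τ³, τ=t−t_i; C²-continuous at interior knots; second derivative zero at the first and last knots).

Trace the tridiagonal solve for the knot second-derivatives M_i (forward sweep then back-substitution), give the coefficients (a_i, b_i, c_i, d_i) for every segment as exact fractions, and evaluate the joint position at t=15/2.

  seg 0: a=0 b=-18467/7068 c=0 d=4331/7068
  seg 1: a=-2 b=-2737/3534 c=4331/2356 d=-3461/7068
  seg 2: a=-1 b=-20963/7068 c=-1513/589 d=17915/7068
  seg 3: a=-4 b=-1765/3534 c=11863/2356 d=-2461/1767
  seg 4: a=4 b=10349/3534 c=-7825/2356 d=7825/14136
S(15/2) = 177287/37696

Δ: Δ0=-2, Δ1=1/3, Δ2=-3, Δ3=4, Δ4=-3/2
row 1: diag=8, rhs=14; c'=3/8, d'=7/4
row 2: denom=8−3·3/8=55/8; d'=(-20−3·7/4)/(55/8)=-202/55
row 3: denom=6−1·8/55=322/55; d'=(42−1·-202/55)/(322/55)=1256/161
row 4: denom=8−2·55/161=1178/161; d'=(-33−2·1256/161)/(1178/161)=-7825/1178
back: M4=-7825/1178
back: M3=1256/161−55/161·-7825/1178=11863/1178
back: M2=-202/55−8/55·11863/1178=-3026/589
back: M1=7/4−3/8·-3026/589=4331/1178
M: M0=0, M1=4331/1178, M2=-3026/589, M3=11863/1178, M4=-7825/1178, M5=0
seg 0: a=0, c=M0/2=0, d=(M1−M0)/(6·1)=4331/7068, b=Δ0−h0·(2M0+M1)/6=-18467/7068
seg 1: a=-2, c=M1/2=4331/2356, d=(M2−M1)/(6·3)=-3461/7068, b=Δ1−h1·(2M1+M2)/6=-2737/3534
seg 2: a=-1, c=M2/2=-1513/589, d=(M3−M2)/(6·1)=17915/7068, b=Δ2−h2·(2M2+M3)/6=-20963/7068
seg 3: a=-4, c=M3/2=11863/2356, d=(M4−M3)/(6·2)=-2461/1767, b=Δ3−h3·(2M3+M4)/6=-1765/3534
seg 4: a=4, c=M4/2=-7825/2356, d=(M5−M4)/(6·2)=7825/14136, b=Δ4−h4·(2M4+M5)/6=10349/3534
t_q=15/2 → seg 4, τ=1/2; S=4+10349/3534·τ+-7825/2356·τ²+7825/14136·τ³=177287/37696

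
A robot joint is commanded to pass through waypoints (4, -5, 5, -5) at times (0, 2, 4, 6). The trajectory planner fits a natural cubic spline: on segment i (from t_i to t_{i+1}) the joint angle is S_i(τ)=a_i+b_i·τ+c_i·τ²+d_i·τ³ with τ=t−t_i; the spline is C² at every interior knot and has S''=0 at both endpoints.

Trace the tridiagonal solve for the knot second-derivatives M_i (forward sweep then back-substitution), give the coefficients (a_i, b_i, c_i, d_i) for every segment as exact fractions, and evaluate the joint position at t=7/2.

Δ: Δ0=-9/2, Δ1=5, Δ2=-5
row 1: diag=8, rhs=57; c'=1/4, d'=57/8
row 2: denom=8−2·1/4=15/2; d'=(-60−2·57/8)/(15/2)=-99/10
back: M2=-99/10
back: M1=57/8−1/4·-99/10=48/5
M: M0=0, M1=48/5, M2=-99/10, M3=0
seg 0: a=4, c=M0/2=0, d=(M1−M0)/(6·2)=4/5, b=Δ0−h0·(2M0+M1)/6=-77/10
seg 1: a=-5, c=M1/2=24/5, d=(M2−M1)/(6·2)=-13/8, b=Δ1−h1·(2M1+M2)/6=19/10
seg 2: a=5, c=M2/2=-99/20, d=(M3−M2)/(6·2)=33/40, b=Δ2−h2·(2M2+M3)/6=8/5
t_q=7/2 → seg 1, τ=3/2; S=-5+19/10·τ+24/5·τ²+-13/8·τ³=1013/320

  seg 0: a=4 b=-77/10 c=0 d=4/5
  seg 1: a=-5 b=19/10 c=24/5 d=-13/8
  seg 2: a=5 b=8/5 c=-99/20 d=33/40
S(7/2) = 1013/320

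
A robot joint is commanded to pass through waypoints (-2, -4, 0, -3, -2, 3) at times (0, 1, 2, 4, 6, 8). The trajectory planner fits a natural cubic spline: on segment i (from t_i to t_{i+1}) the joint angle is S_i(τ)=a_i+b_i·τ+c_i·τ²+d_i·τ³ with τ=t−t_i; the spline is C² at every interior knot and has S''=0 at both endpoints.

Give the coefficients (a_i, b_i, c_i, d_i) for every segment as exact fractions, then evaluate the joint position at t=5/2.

  seg 0: a=-2 b=-2413/626 c=0 d=1161/626
  seg 1: a=-4 b=535/313 c=3483/626 d=-2049/626
  seg 2: a=0 b=1889/626 c=-1332/313 d=625/626
  seg 3: a=-3 b=-1267/626 c=543/313 d=-74/313
  seg 4: a=-2 b=1301/626 c=99/313 d=-33/626
S(5/2) = 2853/5008

Δ: Δ0=-2, Δ1=4, Δ2=-3/2, Δ3=1/2, Δ4=5/2
row 1: diag=4, rhs=36; c'=1/4, d'=9
row 2: denom=6−1·1/4=23/4; d'=(-33−1·9)/(23/4)=-168/23
row 3: denom=8−2·8/23=168/23; d'=(12−2·-168/23)/(168/23)=51/14
row 4: denom=8−2·23/84=313/42; d'=(12−2·51/14)/(313/42)=198/313
back: M4=198/313
back: M3=51/14−23/84·198/313=1086/313
back: M2=-168/23−8/23·1086/313=-2664/313
back: M1=9−1/4·-2664/313=3483/313
M: M0=0, M1=3483/313, M2=-2664/313, M3=1086/313, M4=198/313, M5=0
seg 0: a=-2, c=M0/2=0, d=(M1−M0)/(6·1)=1161/626, b=Δ0−h0·(2M0+M1)/6=-2413/626
seg 1: a=-4, c=M1/2=3483/626, d=(M2−M1)/(6·1)=-2049/626, b=Δ1−h1·(2M1+M2)/6=535/313
seg 2: a=0, c=M2/2=-1332/313, d=(M3−M2)/(6·2)=625/626, b=Δ2−h2·(2M2+M3)/6=1889/626
seg 3: a=-3, c=M3/2=543/313, d=(M4−M3)/(6·2)=-74/313, b=Δ3−h3·(2M3+M4)/6=-1267/626
seg 4: a=-2, c=M4/2=99/313, d=(M5−M4)/(6·2)=-33/626, b=Δ4−h4·(2M4+M5)/6=1301/626
t_q=5/2 → seg 2, τ=1/2; S=0+1889/626·τ+-1332/313·τ²+625/626·τ³=2853/5008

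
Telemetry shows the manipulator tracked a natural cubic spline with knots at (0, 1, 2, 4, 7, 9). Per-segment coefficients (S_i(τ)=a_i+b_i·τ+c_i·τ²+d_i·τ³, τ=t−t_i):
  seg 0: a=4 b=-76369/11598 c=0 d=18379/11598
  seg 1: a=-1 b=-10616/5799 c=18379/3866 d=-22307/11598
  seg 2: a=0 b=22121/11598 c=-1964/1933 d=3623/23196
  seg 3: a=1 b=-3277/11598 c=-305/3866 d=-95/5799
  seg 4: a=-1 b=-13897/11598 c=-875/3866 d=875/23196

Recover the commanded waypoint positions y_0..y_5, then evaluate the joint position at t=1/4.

y_0=4 y_1=-1 y_2=0 y_3=1 y_4=-1 y_5=-4
S(1/4) = 588521/247424

y_0 = S_0(0) = a_0 = 4
y_1 = S_1(0) = a_1 = -1
y_2 = S_2(0) = a_2 = 0
y_3 = S_3(0) = a_3 = 1
y_4 = S_4(0) = a_4 = -1
y_5 = S_4(2) = -4
t_q=1/4 is in segment 0 (τ=1/4); S_0(τ)=588521/247424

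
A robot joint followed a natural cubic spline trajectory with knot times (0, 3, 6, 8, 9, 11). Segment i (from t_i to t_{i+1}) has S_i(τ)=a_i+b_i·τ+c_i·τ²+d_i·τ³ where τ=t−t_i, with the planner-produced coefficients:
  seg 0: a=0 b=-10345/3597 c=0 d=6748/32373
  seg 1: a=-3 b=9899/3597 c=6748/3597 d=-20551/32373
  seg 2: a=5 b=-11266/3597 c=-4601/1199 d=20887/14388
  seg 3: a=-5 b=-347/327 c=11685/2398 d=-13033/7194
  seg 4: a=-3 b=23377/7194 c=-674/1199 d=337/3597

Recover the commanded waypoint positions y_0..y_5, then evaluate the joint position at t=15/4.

y_0=0 y_1=-3 y_2=5 y_3=-5 y_4=-3 y_5=2
S(15/4) = -11399/76736

y_0 = S_0(0) = a_0 = 0
y_1 = S_1(0) = a_1 = -3
y_2 = S_2(0) = a_2 = 5
y_3 = S_3(0) = a_3 = -5
y_4 = S_4(0) = a_4 = -3
y_5 = S_4(2) = 2
t_q=15/4 is in segment 1 (τ=3/4); S_1(τ)=-11399/76736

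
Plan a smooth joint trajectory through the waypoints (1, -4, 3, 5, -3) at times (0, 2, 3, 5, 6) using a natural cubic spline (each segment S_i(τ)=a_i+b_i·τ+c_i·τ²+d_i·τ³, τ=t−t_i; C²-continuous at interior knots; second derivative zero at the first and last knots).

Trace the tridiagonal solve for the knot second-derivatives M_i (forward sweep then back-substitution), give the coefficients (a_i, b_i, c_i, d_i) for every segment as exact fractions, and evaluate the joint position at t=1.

  seg 0: a=1 b=-1109/186 c=0 d=161/186
  seg 1: a=-4 b=823/186 c=161/31 d=-487/186
  seg 2: a=3 b=647/93 c=-165/62 d=-59/372
  seg 3: a=5 b=-520/93 c=-112/31 d=112/93
S(1) = -127/31

Δ: Δ0=-5/2, Δ1=7, Δ2=1, Δ3=-8
row 1: diag=6, rhs=57; c'=1/6, d'=19/2
row 2: denom=6−1·1/6=35/6; d'=(-36−1·19/2)/(35/6)=-39/5
row 3: denom=6−2·12/35=186/35; d'=(-54−2·-39/5)/(186/35)=-224/31
back: M3=-224/31
back: M2=-39/5−12/35·-224/31=-165/31
back: M1=19/2−1/6·-165/31=322/31
M: M0=0, M1=322/31, M2=-165/31, M3=-224/31, M4=0
seg 0: a=1, c=M0/2=0, d=(M1−M0)/(6·2)=161/186, b=Δ0−h0·(2M0+M1)/6=-1109/186
seg 1: a=-4, c=M1/2=161/31, d=(M2−M1)/(6·1)=-487/186, b=Δ1−h1·(2M1+M2)/6=823/186
seg 2: a=3, c=M2/2=-165/62, d=(M3−M2)/(6·2)=-59/372, b=Δ2−h2·(2M2+M3)/6=647/93
seg 3: a=5, c=M3/2=-112/31, d=(M4−M3)/(6·1)=112/93, b=Δ3−h3·(2M3+M4)/6=-520/93
t_q=1 → seg 0, τ=1; S=1+-1109/186·τ+0·τ²+161/186·τ³=-127/31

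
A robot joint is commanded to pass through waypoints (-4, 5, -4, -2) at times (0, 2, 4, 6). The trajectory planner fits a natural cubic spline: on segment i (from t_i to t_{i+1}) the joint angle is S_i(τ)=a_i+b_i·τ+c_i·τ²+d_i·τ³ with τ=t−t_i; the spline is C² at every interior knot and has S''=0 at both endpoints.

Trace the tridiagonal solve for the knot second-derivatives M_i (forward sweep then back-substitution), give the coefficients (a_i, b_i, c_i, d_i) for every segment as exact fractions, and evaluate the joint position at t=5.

  seg 0: a=-4 b=109/15 c=0 d=-83/120
  seg 1: a=5 b=-31/30 c=-83/20 d=29/24
  seg 2: a=-4 b=-47/15 c=31/10 d=-31/60
S(5) = -91/20

Δ: Δ0=9/2, Δ1=-9/2, Δ2=1
row 1: diag=8, rhs=-54; c'=1/4, d'=-27/4
row 2: denom=8−2·1/4=15/2; d'=(33−2·-27/4)/(15/2)=31/5
back: M2=31/5
back: M1=-27/4−1/4·31/5=-83/10
M: M0=0, M1=-83/10, M2=31/5, M3=0
seg 0: a=-4, c=M0/2=0, d=(M1−M0)/(6·2)=-83/120, b=Δ0−h0·(2M0+M1)/6=109/15
seg 1: a=5, c=M1/2=-83/20, d=(M2−M1)/(6·2)=29/24, b=Δ1−h1·(2M1+M2)/6=-31/30
seg 2: a=-4, c=M2/2=31/10, d=(M3−M2)/(6·2)=-31/60, b=Δ2−h2·(2M2+M3)/6=-47/15
t_q=5 → seg 2, τ=1; S=-4+-47/15·τ+31/10·τ²+-31/60·τ³=-91/20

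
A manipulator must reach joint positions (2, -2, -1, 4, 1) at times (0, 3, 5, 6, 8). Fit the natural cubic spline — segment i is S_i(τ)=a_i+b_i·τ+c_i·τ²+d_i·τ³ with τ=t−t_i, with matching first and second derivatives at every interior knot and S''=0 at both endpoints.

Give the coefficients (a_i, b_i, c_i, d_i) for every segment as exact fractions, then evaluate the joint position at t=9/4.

  seg 0: a=2 b=-2557/1956 c=0 d=-17/5868
  seg 1: a=-2 b=-1355/978 c=-17/652 d=1895/3912
  seg 2: a=-1 b=2114/489 c=939/326 d=-2155/978
  seg 3: a=4 b=3397/978 c=-608/163 d=304/489
S(9/4) = -40657/41728

Δ: Δ0=-4/3, Δ1=1/2, Δ2=5, Δ3=-3/2
row 1: diag=10, rhs=11; c'=1/5, d'=11/10
row 2: denom=6−2·1/5=28/5; d'=(27−2·11/10)/(28/5)=31/7
row 3: denom=6−1·5/28=163/28; d'=(-39−1·31/7)/(163/28)=-1216/163
back: M3=-1216/163
back: M2=31/7−5/28·-1216/163=939/163
back: M1=11/10−1/5·939/163=-17/326
M: M0=0, M1=-17/326, M2=939/163, M3=-1216/163, M4=0
seg 0: a=2, c=M0/2=0, d=(M1−M0)/(6·3)=-17/5868, b=Δ0−h0·(2M0+M1)/6=-2557/1956
seg 1: a=-2, c=M1/2=-17/652, d=(M2−M1)/(6·2)=1895/3912, b=Δ1−h1·(2M1+M2)/6=-1355/978
seg 2: a=-1, c=M2/2=939/326, d=(M3−M2)/(6·1)=-2155/978, b=Δ2−h2·(2M2+M3)/6=2114/489
seg 3: a=4, c=M3/2=-608/163, d=(M4−M3)/(6·2)=304/489, b=Δ3−h3·(2M3+M4)/6=3397/978
t_q=9/4 → seg 0, τ=9/4; S=2+-2557/1956·τ+0·τ²+-17/5868·τ³=-40657/41728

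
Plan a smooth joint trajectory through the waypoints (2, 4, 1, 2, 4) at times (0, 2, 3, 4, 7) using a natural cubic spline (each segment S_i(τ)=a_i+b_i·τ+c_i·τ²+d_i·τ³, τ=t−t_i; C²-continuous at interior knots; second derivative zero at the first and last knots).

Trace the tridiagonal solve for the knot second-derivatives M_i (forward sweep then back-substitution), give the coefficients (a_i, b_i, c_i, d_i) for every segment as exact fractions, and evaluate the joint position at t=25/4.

Δ: Δ0=1, Δ1=-3, Δ2=1, Δ3=2/3
row 1: diag=6, rhs=-24; c'=1/6, d'=-4
row 2: denom=4−1·1/6=23/6; d'=(24−1·-4)/(23/6)=168/23
row 3: denom=8−1·6/23=178/23; d'=(-2−1·168/23)/(178/23)=-107/89
back: M3=-107/89
back: M2=168/23−6/23·-107/89=678/89
back: M1=-4−1/6·678/89=-469/89
M: M0=0, M1=-469/89, M2=678/89, M3=-107/89, M4=0
seg 0: a=2, c=M0/2=0, d=(M1−M0)/(6·2)=-469/1068, b=Δ0−h0·(2M0+M1)/6=736/267
seg 1: a=4, c=M1/2=-469/178, d=(M2−M1)/(6·1)=1147/534, b=Δ1−h1·(2M1+M2)/6=-671/267
seg 2: a=1, c=M2/2=339/89, d=(M3−M2)/(6·1)=-785/534, b=Δ2−h2·(2M2+M3)/6=-715/534
seg 3: a=2, c=M3/2=-107/178, d=(M4−M3)/(6·3)=107/1602, b=Δ3−h3·(2M3+M4)/6=499/267
t_q=25/4 → seg 3, τ=9/4; S=2+499/267·τ+-107/178·τ²+107/1602·τ³=44687/11392

  seg 0: a=2 b=736/267 c=0 d=-469/1068
  seg 1: a=4 b=-671/267 c=-469/178 d=1147/534
  seg 2: a=1 b=-715/534 c=339/89 d=-785/534
  seg 3: a=2 b=499/267 c=-107/178 d=107/1602
S(25/4) = 44687/11392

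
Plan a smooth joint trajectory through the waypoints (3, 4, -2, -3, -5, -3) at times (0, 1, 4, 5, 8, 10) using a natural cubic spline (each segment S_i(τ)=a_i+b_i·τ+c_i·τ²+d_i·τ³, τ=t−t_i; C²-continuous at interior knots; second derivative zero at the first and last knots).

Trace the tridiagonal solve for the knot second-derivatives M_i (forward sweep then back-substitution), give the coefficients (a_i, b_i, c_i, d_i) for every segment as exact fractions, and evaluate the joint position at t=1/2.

Δ: Δ0=1, Δ1=-2, Δ2=-1, Δ3=-2/3, Δ4=1
row 1: diag=8, rhs=-18; c'=3/8, d'=-9/4
row 2: denom=8−3·3/8=55/8; d'=(6−3·-9/4)/(55/8)=102/55
row 3: denom=8−1·8/55=432/55; d'=(2−1·102/55)/(432/55)=1/54
row 4: denom=10−3·55/144=425/48; d'=(10−3·1/54)/(425/48)=1432/1275
back: M4=1432/1275
back: M3=1/54−55/144·1432/1275=-314/765
back: M2=102/55−8/55·-314/765=7322/3825
back: M1=-9/4−3/8·7322/3825=-3784/1275
M: M0=0, M1=-3784/1275, M2=7322/3825, M3=-314/765, M4=1432/1275, M5=0
seg 0: a=3, c=M0/2=0, d=(M1−M0)/(6·1)=-1892/3825, b=Δ0−h0·(2M0+M1)/6=5717/3825
seg 1: a=4, c=M1/2=-1892/1275, d=(M2−M1)/(6·3)=9337/34425, b=Δ1−h1·(2M1+M2)/6=41/3825
seg 2: a=-2, c=M2/2=3661/3825, d=(M3−M2)/(6·1)=-494/1275, b=Δ2−h2·(2M2+M3)/6=-6004/3825
seg 3: a=-3, c=M3/2=-157/765, d=(M4−M3)/(6·3)=2933/34425, b=Δ3−h3·(2M3+M4)/6=-184/225
seg 4: a=-5, c=M4/2=716/1275, d=(M5−M4)/(6·2)=-358/3825, b=Δ4−h4·(2M4+M5)/6=961/3825
t_q=1/2 → seg 0, τ=1/2; S=3+5717/3825·τ+0·τ²+-1892/3825·τ³=4699/1275

  seg 0: a=3 b=5717/3825 c=0 d=-1892/3825
  seg 1: a=4 b=41/3825 c=-1892/1275 d=9337/34425
  seg 2: a=-2 b=-6004/3825 c=3661/3825 d=-494/1275
  seg 3: a=-3 b=-184/225 c=-157/765 d=2933/34425
  seg 4: a=-5 b=961/3825 c=716/1275 d=-358/3825
S(1/2) = 4699/1275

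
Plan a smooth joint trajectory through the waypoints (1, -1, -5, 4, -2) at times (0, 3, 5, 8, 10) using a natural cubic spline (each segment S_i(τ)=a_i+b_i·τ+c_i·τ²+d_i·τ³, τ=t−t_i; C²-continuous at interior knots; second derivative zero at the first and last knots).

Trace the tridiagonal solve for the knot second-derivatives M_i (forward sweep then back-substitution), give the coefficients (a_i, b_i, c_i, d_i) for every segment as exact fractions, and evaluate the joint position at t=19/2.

Δ: Δ0=-2/3, Δ1=-2, Δ2=3, Δ3=-3
row 1: diag=10, rhs=-8; c'=1/5, d'=-4/5
row 2: denom=10−2·1/5=48/5; d'=(30−2·-4/5)/(48/5)=79/24
row 3: denom=10−3·5/16=145/16; d'=(-36−3·79/24)/(145/16)=-734/145
back: M3=-734/145
back: M2=79/24−5/16·-734/145=424/87
back: M1=-4/5−1/5·424/87=-772/435
M: M0=0, M1=-772/435, M2=424/87, M3=-734/145, M4=0
seg 0: a=1, c=M0/2=0, d=(M1−M0)/(6·3)=-386/3915, b=Δ0−h0·(2M0+M1)/6=32/145
seg 1: a=-1, c=M1/2=-386/435, d=(M2−M1)/(6·2)=241/435, b=Δ1−h1·(2M1+M2)/6=-354/145
seg 2: a=-5, c=M2/2=212/87, d=(M3−M2)/(6·3)=-2161/3915, b=Δ2−h2·(2M2+M3)/6=286/435
seg 3: a=4, c=M3/2=-367/145, d=(M4−M3)/(6·2)=367/870, b=Δ3−h3·(2M3+M4)/6=163/435
t_q=19/2 → seg 3, τ=3/2; S=4+163/435·τ+-367/145·τ²+367/870·τ³=135/464

  seg 0: a=1 b=32/145 c=0 d=-386/3915
  seg 1: a=-1 b=-354/145 c=-386/435 d=241/435
  seg 2: a=-5 b=286/435 c=212/87 d=-2161/3915
  seg 3: a=4 b=163/435 c=-367/145 d=367/870
S(19/2) = 135/464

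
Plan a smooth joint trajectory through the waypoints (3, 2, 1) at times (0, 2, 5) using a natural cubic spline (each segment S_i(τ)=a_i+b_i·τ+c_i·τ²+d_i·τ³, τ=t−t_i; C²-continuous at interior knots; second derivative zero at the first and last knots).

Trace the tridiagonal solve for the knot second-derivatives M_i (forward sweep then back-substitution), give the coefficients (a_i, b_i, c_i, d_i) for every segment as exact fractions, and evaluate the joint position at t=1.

  seg 0: a=3 b=-8/15 c=0 d=1/120
  seg 1: a=2 b=-13/30 c=1/20 d=-1/180
S(1) = 99/40

Δ: Δ0=-1/2, Δ1=-1/3
row 1: diag=10, rhs=1; c'=3/10, d'=1/10
back: M1=1/10
M: M0=0, M1=1/10, M2=0
seg 0: a=3, c=M0/2=0, d=(M1−M0)/(6·2)=1/120, b=Δ0−h0·(2M0+M1)/6=-8/15
seg 1: a=2, c=M1/2=1/20, d=(M2−M1)/(6·3)=-1/180, b=Δ1−h1·(2M1+M2)/6=-13/30
t_q=1 → seg 0, τ=1; S=3+-8/15·τ+0·τ²+1/120·τ³=99/40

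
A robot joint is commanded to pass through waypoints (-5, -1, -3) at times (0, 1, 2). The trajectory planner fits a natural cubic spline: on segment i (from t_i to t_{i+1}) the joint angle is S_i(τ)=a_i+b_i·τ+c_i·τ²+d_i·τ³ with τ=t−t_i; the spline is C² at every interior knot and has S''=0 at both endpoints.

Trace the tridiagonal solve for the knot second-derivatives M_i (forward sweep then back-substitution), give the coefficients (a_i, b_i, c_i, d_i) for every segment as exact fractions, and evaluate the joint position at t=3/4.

Δ: Δ0=4, Δ1=-2
row 1: diag=4, rhs=-36; c'=1/4, d'=-9
back: M1=-9
M: M0=0, M1=-9, M2=0
seg 0: a=-5, c=M0/2=0, d=(M1−M0)/(6·1)=-3/2, b=Δ0−h0·(2M0+M1)/6=11/2
seg 1: a=-1, c=M1/2=-9/2, d=(M2−M1)/(6·1)=3/2, b=Δ1−h1·(2M1+M2)/6=1
t_q=3/4 → seg 0, τ=3/4; S=-5+11/2·τ+0·τ²+-3/2·τ³=-193/128

  seg 0: a=-5 b=11/2 c=0 d=-3/2
  seg 1: a=-1 b=1 c=-9/2 d=3/2
S(3/4) = -193/128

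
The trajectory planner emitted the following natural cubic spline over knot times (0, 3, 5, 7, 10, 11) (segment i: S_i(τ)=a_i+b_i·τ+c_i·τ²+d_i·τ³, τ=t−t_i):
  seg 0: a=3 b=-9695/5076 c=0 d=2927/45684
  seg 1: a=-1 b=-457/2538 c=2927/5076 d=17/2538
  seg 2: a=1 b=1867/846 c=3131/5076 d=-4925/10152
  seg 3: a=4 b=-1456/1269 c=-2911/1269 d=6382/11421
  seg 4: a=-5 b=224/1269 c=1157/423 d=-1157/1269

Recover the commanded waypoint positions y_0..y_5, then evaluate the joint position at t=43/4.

y_0 = S_0(0) = a_0 = 3
y_1 = S_1(0) = a_1 = -1
y_2 = S_2(0) = a_2 = 1
y_3 = S_3(0) = a_3 = 4
y_4 = S_4(0) = a_4 = -5
y_5 = S_4(1) = -3
t_q=43/4 is in segment 4 (τ=3/4); S_4(τ)=-100537/27072

y_0=3 y_1=-1 y_2=1 y_3=4 y_4=-5 y_5=-3
S(43/4) = -100537/27072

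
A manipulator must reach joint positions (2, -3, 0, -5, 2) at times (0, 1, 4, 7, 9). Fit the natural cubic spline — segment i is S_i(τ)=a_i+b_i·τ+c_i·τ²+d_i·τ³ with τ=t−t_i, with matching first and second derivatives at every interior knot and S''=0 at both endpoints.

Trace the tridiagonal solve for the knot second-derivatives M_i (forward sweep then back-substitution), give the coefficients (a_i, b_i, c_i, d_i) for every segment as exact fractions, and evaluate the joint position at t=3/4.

Δ: Δ0=-5, Δ1=1, Δ2=-5/3, Δ3=7/2
row 1: diag=8, rhs=36; c'=3/8, d'=9/2
row 2: denom=12−3·3/8=87/8; d'=(-16−3·9/2)/(87/8)=-236/87
row 3: denom=10−3·8/29=266/29; d'=(31−3·-236/87)/(266/29)=1135/266
back: M3=1135/266
back: M2=-236/87−8/29·1135/266=-1552/399
back: M1=9/2−3/8·-1552/399=1585/266
M: M0=0, M1=1585/266, M2=-1552/399, M3=1135/266, M4=0
seg 0: a=2, c=M0/2=0, d=(M1−M0)/(6·1)=1585/1596, b=Δ0−h0·(2M0+M1)/6=-9565/1596
seg 1: a=-3, c=M1/2=1585/532, d=(M2−M1)/(6·3)=-7859/14364, b=Δ1−h1·(2M1+M2)/6=-2405/798
seg 2: a=0, c=M2/2=-776/399, d=(M3−M2)/(6·3)=6509/14364, b=Δ2−h2·(2M2+M3)/6=143/1596
seg 3: a=-5, c=M3/2=1135/532, d=(M4−M3)/(6·2)=-1135/3192, b=Δ3−h3·(2M3+M4)/6=523/798
t_q=3/4 → seg 0, τ=3/4; S=2+-9565/1596·τ+0·τ²+1585/1596·τ³=-10097/4864

  seg 0: a=2 b=-9565/1596 c=0 d=1585/1596
  seg 1: a=-3 b=-2405/798 c=1585/532 d=-7859/14364
  seg 2: a=0 b=143/1596 c=-776/399 d=6509/14364
  seg 3: a=-5 b=523/798 c=1135/532 d=-1135/3192
S(3/4) = -10097/4864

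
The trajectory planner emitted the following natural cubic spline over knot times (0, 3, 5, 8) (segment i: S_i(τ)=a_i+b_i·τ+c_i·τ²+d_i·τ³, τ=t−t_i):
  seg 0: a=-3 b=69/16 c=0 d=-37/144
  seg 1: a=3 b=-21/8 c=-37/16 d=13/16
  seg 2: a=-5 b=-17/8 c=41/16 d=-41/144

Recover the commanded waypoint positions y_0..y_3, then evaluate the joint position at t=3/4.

y_0=-3 y_1=3 y_2=-5 y_3=4
S(3/4) = 129/1024

y_0 = S_0(0) = a_0 = -3
y_1 = S_1(0) = a_1 = 3
y_2 = S_2(0) = a_2 = -5
y_3 = S_2(3) = 4
t_q=3/4 is in segment 0 (τ=3/4); S_0(τ)=129/1024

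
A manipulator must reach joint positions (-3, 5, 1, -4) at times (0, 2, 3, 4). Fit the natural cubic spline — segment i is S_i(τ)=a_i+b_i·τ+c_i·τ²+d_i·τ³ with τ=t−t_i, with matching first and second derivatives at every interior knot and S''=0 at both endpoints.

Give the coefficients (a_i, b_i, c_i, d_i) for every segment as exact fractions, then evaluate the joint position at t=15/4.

  seg 0: a=-3 b=154/23 c=0 d=-31/46
  seg 1: a=5 b=-32/23 c=-93/23 d=33/23
  seg 2: a=1 b=-119/23 c=6/23 d=-2/23
S(15/4) = -2039/736

Δ: Δ0=4, Δ1=-4, Δ2=-5
row 1: diag=6, rhs=-48; c'=1/6, d'=-8
row 2: denom=4−1·1/6=23/6; d'=(-6−1·-8)/(23/6)=12/23
back: M2=12/23
back: M1=-8−1/6·12/23=-186/23
M: M0=0, M1=-186/23, M2=12/23, M3=0
seg 0: a=-3, c=M0/2=0, d=(M1−M0)/(6·2)=-31/46, b=Δ0−h0·(2M0+M1)/6=154/23
seg 1: a=5, c=M1/2=-93/23, d=(M2−M1)/(6·1)=33/23, b=Δ1−h1·(2M1+M2)/6=-32/23
seg 2: a=1, c=M2/2=6/23, d=(M3−M2)/(6·1)=-2/23, b=Δ2−h2·(2M2+M3)/6=-119/23
t_q=15/4 → seg 2, τ=3/4; S=1+-119/23·τ+6/23·τ²+-2/23·τ³=-2039/736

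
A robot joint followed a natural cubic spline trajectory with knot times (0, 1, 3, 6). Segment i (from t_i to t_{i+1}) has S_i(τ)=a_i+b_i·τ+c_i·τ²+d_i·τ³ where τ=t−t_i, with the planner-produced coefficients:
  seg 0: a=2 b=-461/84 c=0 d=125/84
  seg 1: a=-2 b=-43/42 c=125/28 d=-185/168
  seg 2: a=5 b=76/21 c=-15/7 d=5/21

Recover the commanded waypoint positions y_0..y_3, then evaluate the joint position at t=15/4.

y_0 = S_0(0) = a_0 = 2
y_1 = S_1(0) = a_1 = -2
y_2 = S_2(0) = a_2 = 5
y_3 = S_2(3) = 3
t_q=15/4 is in segment 2 (τ=3/4); S_2(τ)=423/64

y_0=2 y_1=-2 y_2=5 y_3=3
S(15/4) = 423/64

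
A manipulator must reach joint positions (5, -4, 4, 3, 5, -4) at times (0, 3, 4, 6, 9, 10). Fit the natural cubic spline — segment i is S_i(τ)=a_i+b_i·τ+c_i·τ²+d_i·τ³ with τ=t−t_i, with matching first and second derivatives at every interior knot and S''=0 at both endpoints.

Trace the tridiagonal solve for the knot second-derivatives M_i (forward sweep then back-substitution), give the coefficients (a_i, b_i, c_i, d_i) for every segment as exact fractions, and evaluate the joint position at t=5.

Δ: Δ0=-3, Δ1=8, Δ2=-1/2, Δ3=2/3, Δ4=-9
row 1: diag=8, rhs=66; c'=1/8, d'=33/4
row 2: denom=6−1·1/8=47/8; d'=(-51−1·33/4)/(47/8)=-474/47
row 3: denom=10−2·16/47=438/47; d'=(7−2·-474/47)/(438/47)=1277/438
row 4: denom=8−3·47/146=1027/146; d'=(-58−3·1277/438)/(1027/146)=-9745/1027
back: M4=-9745/1027
back: M3=1277/438−47/146·-9745/1027=18394/3081
back: M2=-474/47−16/47·18394/3081=-37334/3081
back: M1=33/4−1/8·-37334/3081=30085/3081
M: M0=0, M1=30085/3081, M2=-37334/3081, M3=18394/3081, M4=-9745/1027, M5=0
seg 0: a=5, c=M0/2=0, d=(M1−M0)/(6·3)=30085/55458, b=Δ0−h0·(2M0+M1)/6=-48571/6162
seg 1: a=-4, c=M1/2=30085/6162, d=(M2−M1)/(6·1)=-7491/2054, b=Δ1−h1·(2M1+M2)/6=20842/3081
seg 2: a=4, c=M2/2=-18667/3081, d=(M3−M2)/(6·2)=1548/1027, b=Δ2−h2·(2M2+M3)/6=34435/6162
seg 3: a=3, c=M3/2=9197/3081, d=(M4−M3)/(6·3)=-47629/55458, b=Δ3−h3·(2M3+M4)/6=-265/474
seg 4: a=5, c=M4/2=-9745/2054, d=(M5−M4)/(6·1)=9745/6162, b=Δ4−h4·(2M4+M5)/6=-17984/3081
t_q=5 → seg 2, τ=1; S=4+34435/6162·τ+-18667/3081·τ²+1548/1027·τ³=31037/6162

  seg 0: a=5 b=-48571/6162 c=0 d=30085/55458
  seg 1: a=-4 b=20842/3081 c=30085/6162 d=-7491/2054
  seg 2: a=4 b=34435/6162 c=-18667/3081 d=1548/1027
  seg 3: a=3 b=-265/474 c=9197/3081 d=-47629/55458
  seg 4: a=5 b=-17984/3081 c=-9745/2054 d=9745/6162
S(5) = 31037/6162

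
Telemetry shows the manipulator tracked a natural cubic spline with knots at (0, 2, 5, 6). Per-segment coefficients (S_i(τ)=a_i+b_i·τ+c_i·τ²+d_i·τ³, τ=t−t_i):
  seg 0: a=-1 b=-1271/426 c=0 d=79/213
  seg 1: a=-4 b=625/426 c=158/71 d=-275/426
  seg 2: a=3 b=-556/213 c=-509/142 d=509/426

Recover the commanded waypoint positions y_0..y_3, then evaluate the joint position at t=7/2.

y_0=-1 y_1=-4 y_2=3 y_3=-2
S(7/2) = 1169/1136

y_0 = S_0(0) = a_0 = -1
y_1 = S_1(0) = a_1 = -4
y_2 = S_2(0) = a_2 = 3
y_3 = S_2(1) = -2
t_q=7/2 is in segment 1 (τ=3/2); S_1(τ)=1169/1136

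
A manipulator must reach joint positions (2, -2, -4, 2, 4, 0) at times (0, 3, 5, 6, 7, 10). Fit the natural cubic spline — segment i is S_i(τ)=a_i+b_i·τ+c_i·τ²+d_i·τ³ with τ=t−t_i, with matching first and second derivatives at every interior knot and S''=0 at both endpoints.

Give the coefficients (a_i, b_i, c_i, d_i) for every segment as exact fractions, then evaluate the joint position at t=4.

  seg 0: a=2 b=-38/69 c=0 d=-2/23
  seg 1: a=-2 b=-200/69 c=-18/23 d=239/276
  seg 2: a=-4 b=301/69 c=203/46 d=-383/138
  seg 3: a=2 b=671/138 c=-90/23 d=145/138
  seg 4: a=4 b=13/69 c=-35/46 d=35/414
S(4) = -443/92

Δ: Δ0=-4/3, Δ1=-1, Δ2=6, Δ3=2, Δ4=-4/3
row 1: diag=10, rhs=2; c'=1/5, d'=1/5
row 2: denom=6−2·1/5=28/5; d'=(42−2·1/5)/(28/5)=52/7
row 3: denom=4−1·5/28=107/28; d'=(-24−1·52/7)/(107/28)=-880/107
row 4: denom=8−1·28/107=828/107; d'=(-20−1·-880/107)/(828/107)=-35/23
back: M4=-35/23
back: M3=-880/107−28/107·-35/23=-180/23
back: M2=52/7−5/28·-180/23=203/23
back: M1=1/5−1/5·203/23=-36/23
M: M0=0, M1=-36/23, M2=203/23, M3=-180/23, M4=-35/23, M5=0
seg 0: a=2, c=M0/2=0, d=(M1−M0)/(6·3)=-2/23, b=Δ0−h0·(2M0+M1)/6=-38/69
seg 1: a=-2, c=M1/2=-18/23, d=(M2−M1)/(6·2)=239/276, b=Δ1−h1·(2M1+M2)/6=-200/69
seg 2: a=-4, c=M2/2=203/46, d=(M3−M2)/(6·1)=-383/138, b=Δ2−h2·(2M2+M3)/6=301/69
seg 3: a=2, c=M3/2=-90/23, d=(M4−M3)/(6·1)=145/138, b=Δ3−h3·(2M3+M4)/6=671/138
seg 4: a=4, c=M4/2=-35/46, d=(M5−M4)/(6·3)=35/414, b=Δ4−h4·(2M4+M5)/6=13/69
t_q=4 → seg 1, τ=1; S=-2+-200/69·τ+-18/23·τ²+239/276·τ³=-443/92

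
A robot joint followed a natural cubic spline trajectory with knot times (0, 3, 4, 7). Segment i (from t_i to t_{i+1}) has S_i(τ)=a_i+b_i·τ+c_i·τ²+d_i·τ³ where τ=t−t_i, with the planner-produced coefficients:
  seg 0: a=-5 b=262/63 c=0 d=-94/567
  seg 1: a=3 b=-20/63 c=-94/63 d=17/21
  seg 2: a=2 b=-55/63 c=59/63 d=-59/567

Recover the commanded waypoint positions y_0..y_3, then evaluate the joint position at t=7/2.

y_0 = S_0(0) = a_0 = -5
y_1 = S_1(0) = a_1 = 3
y_2 = S_2(0) = a_2 = 2
y_3 = S_2(3) = 5
t_q=7/2 is in segment 1 (τ=1/2); S_1(τ)=185/72

y_0=-5 y_1=3 y_2=2 y_3=5
S(7/2) = 185/72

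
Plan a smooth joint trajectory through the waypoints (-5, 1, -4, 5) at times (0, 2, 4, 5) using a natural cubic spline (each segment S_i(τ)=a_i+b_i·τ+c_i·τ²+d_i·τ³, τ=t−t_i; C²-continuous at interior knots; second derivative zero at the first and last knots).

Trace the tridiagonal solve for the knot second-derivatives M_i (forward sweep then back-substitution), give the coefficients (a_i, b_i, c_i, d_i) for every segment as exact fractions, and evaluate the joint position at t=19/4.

  seg 0: a=-5 b=61/11 c=0 d=-7/11
  seg 1: a=1 b=-23/11 c=-42/11 d=159/88
  seg 2: a=-4 b=95/22 c=309/44 d=-103/44
S(19/4) = 6199/2816

Δ: Δ0=3, Δ1=-5/2, Δ2=9
row 1: diag=8, rhs=-33; c'=1/4, d'=-33/8
row 2: denom=6−2·1/4=11/2; d'=(69−2·-33/8)/(11/2)=309/22
back: M2=309/22
back: M1=-33/8−1/4·309/22=-84/11
M: M0=0, M1=-84/11, M2=309/22, M3=0
seg 0: a=-5, c=M0/2=0, d=(M1−M0)/(6·2)=-7/11, b=Δ0−h0·(2M0+M1)/6=61/11
seg 1: a=1, c=M1/2=-42/11, d=(M2−M1)/(6·2)=159/88, b=Δ1−h1·(2M1+M2)/6=-23/11
seg 2: a=-4, c=M2/2=309/44, d=(M3−M2)/(6·1)=-103/44, b=Δ2−h2·(2M2+M3)/6=95/22
t_q=19/4 → seg 2, τ=3/4; S=-4+95/22·τ+309/44·τ²+-103/44·τ³=6199/2816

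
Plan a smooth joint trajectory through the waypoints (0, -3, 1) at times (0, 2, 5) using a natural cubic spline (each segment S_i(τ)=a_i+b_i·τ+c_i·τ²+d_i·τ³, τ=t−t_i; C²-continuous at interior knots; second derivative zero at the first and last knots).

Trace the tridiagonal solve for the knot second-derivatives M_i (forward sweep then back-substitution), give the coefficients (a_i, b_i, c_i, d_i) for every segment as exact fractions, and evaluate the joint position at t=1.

Δ: Δ0=-3/2, Δ1=4/3
row 1: diag=10, rhs=17; c'=3/10, d'=17/10
back: M1=17/10
M: M0=0, M1=17/10, M2=0
seg 0: a=0, c=M0/2=0, d=(M1−M0)/(6·2)=17/120, b=Δ0−h0·(2M0+M1)/6=-31/15
seg 1: a=-3, c=M1/2=17/20, d=(M2−M1)/(6·3)=-17/180, b=Δ1−h1·(2M1+M2)/6=-11/30
t_q=1 → seg 0, τ=1; S=0+-31/15·τ+0·τ²+17/120·τ³=-77/40

  seg 0: a=0 b=-31/15 c=0 d=17/120
  seg 1: a=-3 b=-11/30 c=17/20 d=-17/180
S(1) = -77/40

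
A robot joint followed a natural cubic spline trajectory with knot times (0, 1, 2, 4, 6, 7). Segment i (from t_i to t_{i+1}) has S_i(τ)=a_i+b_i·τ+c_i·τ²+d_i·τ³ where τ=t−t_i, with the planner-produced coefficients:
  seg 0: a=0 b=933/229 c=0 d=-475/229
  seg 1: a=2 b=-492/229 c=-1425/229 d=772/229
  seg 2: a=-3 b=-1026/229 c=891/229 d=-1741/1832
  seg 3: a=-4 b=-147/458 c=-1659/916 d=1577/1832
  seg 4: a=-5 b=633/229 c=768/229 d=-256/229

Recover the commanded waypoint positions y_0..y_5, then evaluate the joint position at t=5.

y_0 = S_0(0) = a_0 = 0
y_1 = S_1(0) = a_1 = 2
y_2 = S_2(0) = a_2 = -3
y_3 = S_3(0) = a_3 = -4
y_4 = S_4(0) = a_4 = -5
y_5 = S_4(1) = 0
t_q=5 is in segment 3 (τ=1); S_3(τ)=-9657/1832

y_0=0 y_1=2 y_2=-3 y_3=-4 y_4=-5 y_5=0
S(5) = -9657/1832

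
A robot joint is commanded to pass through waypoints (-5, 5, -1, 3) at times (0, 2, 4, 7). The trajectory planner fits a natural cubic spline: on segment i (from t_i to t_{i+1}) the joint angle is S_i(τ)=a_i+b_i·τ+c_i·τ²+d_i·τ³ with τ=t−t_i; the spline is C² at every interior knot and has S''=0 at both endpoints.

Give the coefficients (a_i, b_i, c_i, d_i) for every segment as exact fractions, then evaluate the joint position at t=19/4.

  seg 0: a=-5 b=22/3 c=0 d=-7/12
  seg 1: a=5 b=1/3 c=-7/2 d=11/12
  seg 2: a=-1 b=-8/3 c=2 d=-2/9
S(19/4) = -63/32

Δ: Δ0=5, Δ1=-3, Δ2=4/3
row 1: diag=8, rhs=-48; c'=1/4, d'=-6
row 2: denom=10−2·1/4=19/2; d'=(26−2·-6)/(19/2)=4
back: M2=4
back: M1=-6−1/4·4=-7
M: M0=0, M1=-7, M2=4, M3=0
seg 0: a=-5, c=M0/2=0, d=(M1−M0)/(6·2)=-7/12, b=Δ0−h0·(2M0+M1)/6=22/3
seg 1: a=5, c=M1/2=-7/2, d=(M2−M1)/(6·2)=11/12, b=Δ1−h1·(2M1+M2)/6=1/3
seg 2: a=-1, c=M2/2=2, d=(M3−M2)/(6·3)=-2/9, b=Δ2−h2·(2M2+M3)/6=-8/3
t_q=19/4 → seg 2, τ=3/4; S=-1+-8/3·τ+2·τ²+-2/9·τ³=-63/32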